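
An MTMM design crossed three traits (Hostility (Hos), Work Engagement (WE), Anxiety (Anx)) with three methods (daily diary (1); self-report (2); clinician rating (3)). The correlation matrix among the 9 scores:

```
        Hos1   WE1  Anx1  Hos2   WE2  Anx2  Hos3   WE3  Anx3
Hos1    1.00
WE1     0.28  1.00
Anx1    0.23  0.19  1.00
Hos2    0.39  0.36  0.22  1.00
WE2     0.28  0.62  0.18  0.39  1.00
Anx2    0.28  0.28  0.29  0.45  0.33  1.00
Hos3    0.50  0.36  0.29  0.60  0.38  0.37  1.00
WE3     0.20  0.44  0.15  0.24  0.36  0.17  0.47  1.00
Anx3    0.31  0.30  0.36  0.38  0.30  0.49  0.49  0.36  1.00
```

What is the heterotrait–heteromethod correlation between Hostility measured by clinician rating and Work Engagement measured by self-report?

Different traits and methods: r(Hos3, WE2) = 0.38.

0.38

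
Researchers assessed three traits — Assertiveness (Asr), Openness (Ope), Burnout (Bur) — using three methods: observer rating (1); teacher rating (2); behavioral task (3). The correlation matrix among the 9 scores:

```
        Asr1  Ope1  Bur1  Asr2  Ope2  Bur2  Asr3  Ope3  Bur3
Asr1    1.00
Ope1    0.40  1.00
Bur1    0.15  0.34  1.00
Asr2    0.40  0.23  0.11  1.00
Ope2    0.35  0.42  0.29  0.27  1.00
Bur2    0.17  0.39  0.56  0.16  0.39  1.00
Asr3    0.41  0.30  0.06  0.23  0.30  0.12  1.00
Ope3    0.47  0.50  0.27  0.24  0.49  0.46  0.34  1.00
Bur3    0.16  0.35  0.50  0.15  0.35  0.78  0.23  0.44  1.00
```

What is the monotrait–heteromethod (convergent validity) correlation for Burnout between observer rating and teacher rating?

Same trait (Bur), different methods: r(Bur1, Bur2) = 0.56.

0.56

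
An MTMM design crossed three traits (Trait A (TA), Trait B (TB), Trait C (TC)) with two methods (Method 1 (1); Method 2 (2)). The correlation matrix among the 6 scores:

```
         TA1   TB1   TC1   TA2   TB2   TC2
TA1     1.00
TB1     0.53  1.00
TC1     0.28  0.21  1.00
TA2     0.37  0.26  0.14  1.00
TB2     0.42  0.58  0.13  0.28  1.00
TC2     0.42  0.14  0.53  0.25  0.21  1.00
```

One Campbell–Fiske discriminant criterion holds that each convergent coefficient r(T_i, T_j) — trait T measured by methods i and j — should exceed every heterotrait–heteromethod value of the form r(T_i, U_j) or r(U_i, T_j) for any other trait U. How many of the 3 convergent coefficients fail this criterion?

1

Each convergent coefficient versus the relevant comparison correlations:
TA (methods 1·2): 0.37 vs {0.42, 0.26, 0.42, 0.14} → fail.
TB (methods 1·2): 0.58 vs {0.26, 0.42, 0.14, 0.13} → pass.
TC (methods 1·2): 0.53 vs {0.14, 0.42, 0.13, 0.14} → pass.
1 of 3 fail.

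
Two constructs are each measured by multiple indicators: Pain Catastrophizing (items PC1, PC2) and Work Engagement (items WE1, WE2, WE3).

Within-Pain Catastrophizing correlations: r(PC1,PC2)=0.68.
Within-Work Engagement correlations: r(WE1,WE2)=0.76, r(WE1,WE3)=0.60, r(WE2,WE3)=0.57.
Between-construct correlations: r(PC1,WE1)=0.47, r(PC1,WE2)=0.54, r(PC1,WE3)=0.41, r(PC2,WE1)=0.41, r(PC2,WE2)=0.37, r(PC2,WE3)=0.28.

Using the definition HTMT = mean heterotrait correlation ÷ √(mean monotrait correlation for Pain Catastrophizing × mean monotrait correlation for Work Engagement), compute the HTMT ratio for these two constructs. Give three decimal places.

0.625

Between-construct mean = 2.48/6 = 0.4133.
Mean within-PC = 0.68/1 = 0.6800; mean within-WE = 1.93/3 = 0.6433.
Geometric mean = √(0.6800 × 0.6433) = 0.6614.
HTMT = 0.4133 / 0.6614 = 0.625.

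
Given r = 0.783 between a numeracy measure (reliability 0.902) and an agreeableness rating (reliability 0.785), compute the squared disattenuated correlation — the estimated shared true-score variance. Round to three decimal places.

0.866

Disattenuated r = 0.783 / √(0.902 × 0.785) = 0.783 / 0.8415 = 0.9305.
Shared true-score variance = 0.9305² = 0.8658 ≈ 0.866.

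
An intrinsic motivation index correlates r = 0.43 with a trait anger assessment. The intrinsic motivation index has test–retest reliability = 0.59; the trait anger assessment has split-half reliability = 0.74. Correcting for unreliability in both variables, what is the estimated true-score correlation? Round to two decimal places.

r_true = r_obs / √(r_xx · r_yy) = 0.43 / √(0.59 × 0.74) = 0.43 / √0.4366 = 0.43 / 0.6608 ≈ 0.65.

0.65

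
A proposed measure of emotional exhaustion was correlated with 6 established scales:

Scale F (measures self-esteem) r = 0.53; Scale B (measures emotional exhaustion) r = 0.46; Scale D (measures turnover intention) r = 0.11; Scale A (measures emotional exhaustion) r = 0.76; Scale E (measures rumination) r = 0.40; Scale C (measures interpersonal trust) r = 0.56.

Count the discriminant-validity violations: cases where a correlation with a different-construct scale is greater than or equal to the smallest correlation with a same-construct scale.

Convergent (same construct = emotional exhaustion): Scale B, Scale A.
Smallest convergent = 0.46. Discriminant values: 0.53, 0.11, 0.40, 0.56; count ≥ 0.46 → 2.

2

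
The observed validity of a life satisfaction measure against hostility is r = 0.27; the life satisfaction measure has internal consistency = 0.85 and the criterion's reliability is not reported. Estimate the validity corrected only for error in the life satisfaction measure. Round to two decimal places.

0.29

Single correction: r_c = r_obs / √r_xx = 0.27 / √0.85 = 0.27 / 0.9220 ≈ 0.29.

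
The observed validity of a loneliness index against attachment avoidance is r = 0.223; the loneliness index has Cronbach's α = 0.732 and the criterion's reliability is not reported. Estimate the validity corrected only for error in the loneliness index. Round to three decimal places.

Single correction: r_c = r_obs / √r_xx = 0.223 / √0.732 = 0.223 / 0.8556 ≈ 0.261.

0.261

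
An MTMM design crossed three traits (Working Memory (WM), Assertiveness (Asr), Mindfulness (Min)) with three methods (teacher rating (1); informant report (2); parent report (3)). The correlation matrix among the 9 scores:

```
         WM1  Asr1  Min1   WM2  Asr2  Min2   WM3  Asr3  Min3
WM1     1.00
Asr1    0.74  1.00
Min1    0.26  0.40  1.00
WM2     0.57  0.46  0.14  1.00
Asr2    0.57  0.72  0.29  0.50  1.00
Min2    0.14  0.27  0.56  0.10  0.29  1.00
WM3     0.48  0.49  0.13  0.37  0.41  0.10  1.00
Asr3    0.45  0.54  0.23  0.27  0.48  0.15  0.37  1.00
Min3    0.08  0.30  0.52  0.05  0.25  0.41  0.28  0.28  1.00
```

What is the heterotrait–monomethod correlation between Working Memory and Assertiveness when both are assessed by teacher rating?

0.74

Different traits, same method: r(WM1, Asr1) = 0.74.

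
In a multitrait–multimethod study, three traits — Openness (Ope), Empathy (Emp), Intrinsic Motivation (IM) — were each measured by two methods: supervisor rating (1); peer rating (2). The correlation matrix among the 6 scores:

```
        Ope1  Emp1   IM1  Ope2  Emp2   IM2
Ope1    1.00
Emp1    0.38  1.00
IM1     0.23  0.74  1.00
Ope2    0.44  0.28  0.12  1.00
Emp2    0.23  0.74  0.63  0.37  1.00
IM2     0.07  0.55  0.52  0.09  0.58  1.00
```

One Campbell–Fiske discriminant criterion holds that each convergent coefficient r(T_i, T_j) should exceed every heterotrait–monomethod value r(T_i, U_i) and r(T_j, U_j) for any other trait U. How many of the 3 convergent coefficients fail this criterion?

Checking each validity diagonal entry against its comparison values:
Ope (methods 1·2): 0.44 vs {0.38, 0.37, 0.23, 0.09} → pass.
Emp (methods 1·2): 0.74 vs {0.38, 0.37, 0.74, 0.58} → fail.
IM (methods 1·2): 0.52 vs {0.23, 0.09, 0.74, 0.58} → fail.
2 of 3 fail.

2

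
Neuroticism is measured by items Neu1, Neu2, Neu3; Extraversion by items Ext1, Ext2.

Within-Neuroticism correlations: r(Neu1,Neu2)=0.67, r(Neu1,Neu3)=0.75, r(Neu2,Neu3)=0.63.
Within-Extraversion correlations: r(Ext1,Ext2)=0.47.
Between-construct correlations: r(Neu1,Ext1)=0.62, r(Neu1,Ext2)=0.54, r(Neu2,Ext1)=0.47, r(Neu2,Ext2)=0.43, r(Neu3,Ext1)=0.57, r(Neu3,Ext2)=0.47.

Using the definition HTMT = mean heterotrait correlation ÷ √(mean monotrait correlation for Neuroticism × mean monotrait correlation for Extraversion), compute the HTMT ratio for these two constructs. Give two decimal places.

Mean between = 3.10/6 = 0.5167.
Mean within-Neu = 2.05/3 = 0.6833; mean within-Ext = 0.47/1 = 0.4700.
Geometric mean = √(0.6833 × 0.4700) = 0.5667.
HTMT = 0.5167 / 0.5667 = 0.91.

0.91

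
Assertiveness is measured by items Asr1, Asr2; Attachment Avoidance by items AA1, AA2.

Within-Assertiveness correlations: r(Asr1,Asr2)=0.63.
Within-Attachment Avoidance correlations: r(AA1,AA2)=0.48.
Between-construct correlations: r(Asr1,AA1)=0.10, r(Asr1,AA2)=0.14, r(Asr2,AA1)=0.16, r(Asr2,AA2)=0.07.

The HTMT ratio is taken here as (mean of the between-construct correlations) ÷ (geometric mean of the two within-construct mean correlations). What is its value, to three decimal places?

Between-construct mean = 0.47/4 = 0.1175.
Mean within-Asr = 0.63/1 = 0.6300; mean within-AA = 0.48/1 = 0.4800.
Geometric mean = √(0.6300 × 0.4800) = 0.5499.
HTMT = 0.1175 / 0.5499 = 0.214.

0.214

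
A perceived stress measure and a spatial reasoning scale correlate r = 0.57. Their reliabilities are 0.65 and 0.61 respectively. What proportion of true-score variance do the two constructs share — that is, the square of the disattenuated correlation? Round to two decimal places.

Disattenuated r = 0.57 / √(0.65 × 0.61) = 0.57 / 0.6297 = 0.9052.
Shared true-score variance = 0.9052² = 0.8194 ≈ 0.82.

0.82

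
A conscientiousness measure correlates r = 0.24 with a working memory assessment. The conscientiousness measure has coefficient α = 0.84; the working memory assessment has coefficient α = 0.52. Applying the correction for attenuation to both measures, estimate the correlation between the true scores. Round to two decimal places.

r_true = r_obs / √(r_xx · r_yy) = 0.24 / √(0.84 × 0.52) = 0.24 / √0.4368 = 0.24 / 0.6609 ≈ 0.36.

0.36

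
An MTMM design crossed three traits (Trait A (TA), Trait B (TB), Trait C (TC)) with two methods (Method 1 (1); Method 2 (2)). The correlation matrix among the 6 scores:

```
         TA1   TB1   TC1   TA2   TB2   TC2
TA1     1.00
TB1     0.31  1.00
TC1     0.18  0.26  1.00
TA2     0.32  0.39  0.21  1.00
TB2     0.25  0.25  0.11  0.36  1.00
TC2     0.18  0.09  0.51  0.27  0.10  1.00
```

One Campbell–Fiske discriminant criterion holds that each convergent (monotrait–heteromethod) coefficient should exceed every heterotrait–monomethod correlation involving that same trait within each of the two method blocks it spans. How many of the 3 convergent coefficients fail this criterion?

2

Convergent coefficients and their comparison sets:
TA (methods 1·2): 0.32 vs {0.31, 0.36, 0.18, 0.27} → fail.
TB (methods 1·2): 0.25 vs {0.31, 0.36, 0.26, 0.10} → fail.
TC (methods 1·2): 0.51 vs {0.18, 0.27, 0.26, 0.10} → pass.
2 of 3 fail.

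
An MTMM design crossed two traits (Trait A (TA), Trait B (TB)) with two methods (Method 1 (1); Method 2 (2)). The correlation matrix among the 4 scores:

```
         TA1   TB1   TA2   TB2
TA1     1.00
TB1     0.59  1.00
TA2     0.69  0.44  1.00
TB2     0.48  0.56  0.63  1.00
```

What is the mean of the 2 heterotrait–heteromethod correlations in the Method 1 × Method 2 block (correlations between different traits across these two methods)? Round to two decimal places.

HTHM values (method 1 × method 2): 0.48, 0.44; mean = 0.92/2 = 0.46.

0.46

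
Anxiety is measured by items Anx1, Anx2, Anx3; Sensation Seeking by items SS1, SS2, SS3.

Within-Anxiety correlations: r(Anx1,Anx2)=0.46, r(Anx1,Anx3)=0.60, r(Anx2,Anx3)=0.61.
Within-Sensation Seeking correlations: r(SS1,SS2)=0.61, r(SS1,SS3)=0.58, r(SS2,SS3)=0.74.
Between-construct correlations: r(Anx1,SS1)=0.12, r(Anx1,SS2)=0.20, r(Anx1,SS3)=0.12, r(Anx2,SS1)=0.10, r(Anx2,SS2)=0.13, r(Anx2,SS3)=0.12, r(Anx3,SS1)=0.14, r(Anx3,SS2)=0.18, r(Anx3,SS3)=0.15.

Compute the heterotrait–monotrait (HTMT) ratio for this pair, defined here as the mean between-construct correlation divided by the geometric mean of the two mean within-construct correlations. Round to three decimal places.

0.234

Mean between = 1.26/9 = 0.1400.
Mean within-Anx = 1.67/3 = 0.5567; mean within-SS = 1.93/3 = 0.6433.
Geometric mean = √(0.5567 × 0.6433) = 0.5984.
HTMT = 0.1400 / 0.5984 = 0.234.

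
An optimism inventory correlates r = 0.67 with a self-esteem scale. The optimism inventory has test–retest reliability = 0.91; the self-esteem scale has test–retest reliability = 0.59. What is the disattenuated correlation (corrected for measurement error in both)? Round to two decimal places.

r_true = r_obs / √(r_xx · r_yy) = 0.67 / √(0.91 × 0.59) = 0.67 / √0.5369 = 0.67 / 0.7327 ≈ 0.91.

0.91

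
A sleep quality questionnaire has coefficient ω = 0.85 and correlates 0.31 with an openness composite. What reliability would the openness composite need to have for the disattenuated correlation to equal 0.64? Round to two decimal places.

0.28

r_true = r_obs / √(r_xx · r_yy) ⇒ 0.64 = 0.31 / √(0.85 · r_yy).
√(0.85 · r_yy) = 0.31 / 0.64 = 0.4844; 0.85 · r_yy = 0.2346; r_yy = 0.2346 / 0.85 ≈ 0.28.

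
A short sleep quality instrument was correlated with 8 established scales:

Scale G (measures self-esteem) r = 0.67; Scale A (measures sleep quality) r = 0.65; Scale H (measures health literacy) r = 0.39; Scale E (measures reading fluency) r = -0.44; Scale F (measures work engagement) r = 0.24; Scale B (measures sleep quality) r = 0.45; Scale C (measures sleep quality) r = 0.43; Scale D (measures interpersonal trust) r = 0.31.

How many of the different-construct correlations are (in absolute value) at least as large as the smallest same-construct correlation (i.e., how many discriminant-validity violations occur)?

2

Convergent (same construct = sleep quality): Scale A, Scale B, Scale C.
Smallest convergent = 0.43. Discriminant |r|: 0.67, 0.39, 0.44, 0.24, 0.31; count ≥ 0.43 → 2.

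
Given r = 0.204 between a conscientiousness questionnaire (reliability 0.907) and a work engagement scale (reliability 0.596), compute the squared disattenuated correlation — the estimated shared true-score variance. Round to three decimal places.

Disattenuated r = 0.204 / √(0.907 × 0.596) = 0.204 / 0.7352 = 0.2775.
Shared true-score variance = 0.2775² = 0.0770 ≈ 0.077.

0.077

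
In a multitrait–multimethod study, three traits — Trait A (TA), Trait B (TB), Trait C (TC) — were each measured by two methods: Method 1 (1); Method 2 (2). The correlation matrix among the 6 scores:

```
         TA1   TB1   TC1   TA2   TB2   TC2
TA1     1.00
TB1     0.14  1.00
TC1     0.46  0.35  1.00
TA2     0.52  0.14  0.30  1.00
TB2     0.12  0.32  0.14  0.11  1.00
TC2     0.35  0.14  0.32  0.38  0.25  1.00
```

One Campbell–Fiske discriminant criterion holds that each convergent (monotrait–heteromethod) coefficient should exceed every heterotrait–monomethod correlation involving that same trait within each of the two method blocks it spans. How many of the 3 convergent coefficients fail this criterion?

Each convergent coefficient versus the relevant comparison correlations:
TA (methods 1·2): 0.52 vs {0.14, 0.11, 0.46, 0.38} → pass.
TB (methods 1·2): 0.32 vs {0.14, 0.11, 0.35, 0.25} → fail.
TC (methods 1·2): 0.32 vs {0.46, 0.38, 0.35, 0.25} → fail.
2 of 3 fail.

2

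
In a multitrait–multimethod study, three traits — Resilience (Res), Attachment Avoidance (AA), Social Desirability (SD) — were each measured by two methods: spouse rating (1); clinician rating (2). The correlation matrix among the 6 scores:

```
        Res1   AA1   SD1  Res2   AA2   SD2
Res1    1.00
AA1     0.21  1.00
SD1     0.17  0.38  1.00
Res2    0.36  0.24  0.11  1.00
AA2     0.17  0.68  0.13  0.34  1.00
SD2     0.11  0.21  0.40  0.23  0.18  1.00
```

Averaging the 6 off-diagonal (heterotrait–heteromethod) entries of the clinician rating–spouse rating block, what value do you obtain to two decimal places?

HTHM values (method 2 × method 1): 0.24, 0.11, 0.17, 0.13, 0.11, 0.21; mean = 0.97/6 = 0.16.

0.16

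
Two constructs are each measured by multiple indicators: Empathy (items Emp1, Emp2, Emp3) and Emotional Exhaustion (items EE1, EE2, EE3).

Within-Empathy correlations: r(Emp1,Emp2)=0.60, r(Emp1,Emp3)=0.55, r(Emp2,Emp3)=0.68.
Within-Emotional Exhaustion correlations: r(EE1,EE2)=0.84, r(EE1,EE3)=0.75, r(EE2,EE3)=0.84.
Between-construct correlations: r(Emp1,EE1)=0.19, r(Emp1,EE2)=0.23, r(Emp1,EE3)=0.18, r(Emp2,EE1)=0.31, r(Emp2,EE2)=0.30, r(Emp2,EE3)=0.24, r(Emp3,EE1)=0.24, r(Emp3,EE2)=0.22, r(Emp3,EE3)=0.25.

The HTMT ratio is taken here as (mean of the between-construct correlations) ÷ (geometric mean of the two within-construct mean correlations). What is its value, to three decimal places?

0.341

Between-construct mean = 2.16/9 = 0.2400.
Mean within-Emp = 1.83/3 = 0.6100; mean within-EE = 2.43/3 = 0.8100.
Geometric mean = √(0.6100 × 0.8100) = 0.7029.
HTMT = 0.2400 / 0.7029 = 0.341.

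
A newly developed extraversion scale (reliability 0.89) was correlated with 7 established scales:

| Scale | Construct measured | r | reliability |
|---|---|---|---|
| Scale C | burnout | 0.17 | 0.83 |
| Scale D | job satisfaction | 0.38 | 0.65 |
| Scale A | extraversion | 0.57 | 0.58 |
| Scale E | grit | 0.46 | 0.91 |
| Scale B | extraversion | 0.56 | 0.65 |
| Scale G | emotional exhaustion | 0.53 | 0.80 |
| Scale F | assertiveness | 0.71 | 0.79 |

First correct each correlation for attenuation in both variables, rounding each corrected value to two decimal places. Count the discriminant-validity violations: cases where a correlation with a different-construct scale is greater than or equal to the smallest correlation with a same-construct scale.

1

Disattenuated r (r / √(r_scale · r_new)):
  Scale C (disc): 0.17 / √(0.83·0.89) = 0.20
  Scale D (disc): 0.38 / √(0.65·0.89) = 0.50
  Scale A (conv): 0.57 / √(0.58·0.89) = 0.79
  Scale E (disc): 0.46 / √(0.91·0.89) = 0.51
  Scale B (conv): 0.56 / √(0.65·0.89) = 0.74
  Scale G (disc): 0.53 / √(0.80·0.89) = 0.63
  Scale F (disc): 0.71 / √(0.79·0.89) = 0.85
Smallest convergent = 0.74. Discriminant values: 0.20, 0.50, 0.51, 0.63, 0.85; count ≥ 0.74 → 1.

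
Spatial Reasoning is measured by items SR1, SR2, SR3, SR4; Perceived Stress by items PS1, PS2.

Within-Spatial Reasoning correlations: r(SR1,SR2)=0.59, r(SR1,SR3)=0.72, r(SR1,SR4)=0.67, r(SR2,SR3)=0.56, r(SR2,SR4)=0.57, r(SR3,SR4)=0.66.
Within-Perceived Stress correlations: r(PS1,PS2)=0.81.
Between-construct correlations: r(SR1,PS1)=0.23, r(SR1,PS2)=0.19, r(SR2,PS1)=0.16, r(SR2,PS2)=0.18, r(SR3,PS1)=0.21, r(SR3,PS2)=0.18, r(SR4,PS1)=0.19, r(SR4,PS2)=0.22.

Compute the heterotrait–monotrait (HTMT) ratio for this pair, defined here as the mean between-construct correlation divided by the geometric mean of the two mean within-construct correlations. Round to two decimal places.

0.27

Mean heterotrait r = 1.56/8 = 0.1950.
Mean within-SR = 3.77/6 = 0.6283; mean within-PS = 0.81/1 = 0.8100.
Geometric mean = √(0.6283 × 0.8100) = 0.7134.
HTMT = 0.1950 / 0.7134 = 0.27.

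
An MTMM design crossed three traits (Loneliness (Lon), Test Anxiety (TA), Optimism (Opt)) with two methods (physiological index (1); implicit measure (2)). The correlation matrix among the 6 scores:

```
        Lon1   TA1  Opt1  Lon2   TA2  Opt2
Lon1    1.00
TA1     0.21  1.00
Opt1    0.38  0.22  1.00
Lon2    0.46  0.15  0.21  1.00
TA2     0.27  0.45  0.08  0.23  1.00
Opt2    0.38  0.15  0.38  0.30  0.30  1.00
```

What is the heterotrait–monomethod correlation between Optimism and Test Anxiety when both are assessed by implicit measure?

0.30

Different traits, same method: r(Opt2, TA2) = 0.30.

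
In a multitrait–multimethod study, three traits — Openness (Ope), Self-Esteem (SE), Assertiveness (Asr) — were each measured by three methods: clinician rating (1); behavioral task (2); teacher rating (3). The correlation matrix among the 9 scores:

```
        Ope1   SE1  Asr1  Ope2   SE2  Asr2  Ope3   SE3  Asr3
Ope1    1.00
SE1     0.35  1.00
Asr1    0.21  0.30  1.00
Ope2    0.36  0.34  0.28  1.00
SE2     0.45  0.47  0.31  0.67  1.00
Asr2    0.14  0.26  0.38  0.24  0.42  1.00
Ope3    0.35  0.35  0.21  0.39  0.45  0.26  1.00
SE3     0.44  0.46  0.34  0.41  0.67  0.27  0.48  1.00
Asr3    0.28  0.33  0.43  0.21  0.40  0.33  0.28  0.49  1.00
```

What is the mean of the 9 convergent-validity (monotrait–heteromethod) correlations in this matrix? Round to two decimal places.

Convergent values: 0.36, 0.35, 0.39, 0.47, 0.46, 0.67, 0.38, 0.43, 0.33; mean = 3.84/9 = 0.43.

0.43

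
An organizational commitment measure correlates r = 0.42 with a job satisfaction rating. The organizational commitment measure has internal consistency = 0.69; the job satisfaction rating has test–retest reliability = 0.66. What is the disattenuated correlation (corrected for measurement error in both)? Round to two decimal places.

r_true = r_obs / √(r_xx · r_yy) = 0.42 / √(0.69 × 0.66) = 0.42 / √0.4554 = 0.42 / 0.6748 ≈ 0.62.

0.62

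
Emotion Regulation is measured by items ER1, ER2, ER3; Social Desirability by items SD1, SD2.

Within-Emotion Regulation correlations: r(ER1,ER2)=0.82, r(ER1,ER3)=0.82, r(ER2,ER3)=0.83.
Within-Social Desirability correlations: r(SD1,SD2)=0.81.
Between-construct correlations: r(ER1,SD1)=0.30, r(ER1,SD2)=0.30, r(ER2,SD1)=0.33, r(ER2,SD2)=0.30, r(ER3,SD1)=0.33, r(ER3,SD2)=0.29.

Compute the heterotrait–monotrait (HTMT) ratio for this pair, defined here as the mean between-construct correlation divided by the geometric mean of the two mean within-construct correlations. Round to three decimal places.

0.378

Between-construct mean = 1.85/6 = 0.3083.
Mean within-ER = 2.47/3 = 0.8233; mean within-SD = 0.81/1 = 0.8100.
Geometric mean = √(0.8233 × 0.8100) = 0.8166.
HTMT = 0.3083 / 0.8166 = 0.378.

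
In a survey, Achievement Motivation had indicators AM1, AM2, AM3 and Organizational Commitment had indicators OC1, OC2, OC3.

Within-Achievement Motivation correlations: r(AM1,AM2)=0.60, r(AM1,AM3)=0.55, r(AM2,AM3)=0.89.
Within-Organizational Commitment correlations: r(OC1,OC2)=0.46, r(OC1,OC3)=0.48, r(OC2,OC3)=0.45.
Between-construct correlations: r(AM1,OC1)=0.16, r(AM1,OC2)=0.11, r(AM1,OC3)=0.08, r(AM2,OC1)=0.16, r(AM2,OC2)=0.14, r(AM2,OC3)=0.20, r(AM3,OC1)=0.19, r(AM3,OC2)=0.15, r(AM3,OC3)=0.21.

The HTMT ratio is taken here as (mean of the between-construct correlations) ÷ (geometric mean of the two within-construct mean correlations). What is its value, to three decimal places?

Between-construct mean = 1.40/9 = 0.1556.
Mean within-AM = 2.04/3 = 0.6800; mean within-OC = 1.39/3 = 0.4633.
Geometric mean = √(0.6800 × 0.4633) = 0.5613.
HTMT = 0.1556 / 0.5613 = 0.277.

0.277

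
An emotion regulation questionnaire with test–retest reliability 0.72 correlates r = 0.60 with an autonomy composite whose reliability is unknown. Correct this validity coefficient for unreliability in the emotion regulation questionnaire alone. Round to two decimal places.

0.71

Single correction: r_c = r_obs / √r_xx = 0.60 / √0.72 = 0.60 / 0.8485 ≈ 0.71.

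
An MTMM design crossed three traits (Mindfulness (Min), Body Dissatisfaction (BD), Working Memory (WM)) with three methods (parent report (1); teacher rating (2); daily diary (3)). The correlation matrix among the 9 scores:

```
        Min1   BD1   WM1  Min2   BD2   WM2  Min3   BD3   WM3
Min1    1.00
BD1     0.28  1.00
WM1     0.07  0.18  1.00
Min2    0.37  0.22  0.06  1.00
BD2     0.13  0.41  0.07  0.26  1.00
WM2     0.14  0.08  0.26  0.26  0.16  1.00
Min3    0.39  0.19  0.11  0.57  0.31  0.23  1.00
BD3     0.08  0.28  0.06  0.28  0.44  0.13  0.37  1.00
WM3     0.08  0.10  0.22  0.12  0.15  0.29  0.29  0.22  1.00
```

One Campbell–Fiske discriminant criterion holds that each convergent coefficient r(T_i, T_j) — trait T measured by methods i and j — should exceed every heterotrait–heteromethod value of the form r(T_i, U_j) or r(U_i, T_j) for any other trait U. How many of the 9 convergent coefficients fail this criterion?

0

Checking each validity diagonal entry against its comparison values:
Min (methods 1·2): 0.37 vs {0.13, 0.22, 0.14, 0.06} → pass.
Min (methods 1·3): 0.39 vs {0.08, 0.19, 0.08, 0.11} → pass.
Min (methods 2·3): 0.57 vs {0.28, 0.31, 0.12, 0.23} → pass.
BD (methods 1·2): 0.41 vs {0.22, 0.13, 0.08, 0.07} → pass.
BD (methods 1·3): 0.28 vs {0.19, 0.08, 0.10, 0.06} → pass.
BD (methods 2·3): 0.44 vs {0.31, 0.28, 0.15, 0.13} → pass.
WM (methods 1·2): 0.26 vs {0.06, 0.14, 0.07, 0.08} → pass.
WM (methods 1·3): 0.22 vs {0.11, 0.08, 0.06, 0.10} → pass.
WM (methods 2·3): 0.29 vs {0.23, 0.12, 0.13, 0.15} → pass.
0 of 9 fail.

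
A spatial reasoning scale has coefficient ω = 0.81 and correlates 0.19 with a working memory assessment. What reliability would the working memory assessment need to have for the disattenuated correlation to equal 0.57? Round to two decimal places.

0.14

r_true = r_obs / √(r_xx · r_yy) ⇒ 0.57 = 0.19 / √(0.81 · r_yy).
√(0.81 · r_yy) = 0.19 / 0.57 = 0.3333; 0.81 · r_yy = 0.1111; r_yy = 0.1111 / 0.81 ≈ 0.14.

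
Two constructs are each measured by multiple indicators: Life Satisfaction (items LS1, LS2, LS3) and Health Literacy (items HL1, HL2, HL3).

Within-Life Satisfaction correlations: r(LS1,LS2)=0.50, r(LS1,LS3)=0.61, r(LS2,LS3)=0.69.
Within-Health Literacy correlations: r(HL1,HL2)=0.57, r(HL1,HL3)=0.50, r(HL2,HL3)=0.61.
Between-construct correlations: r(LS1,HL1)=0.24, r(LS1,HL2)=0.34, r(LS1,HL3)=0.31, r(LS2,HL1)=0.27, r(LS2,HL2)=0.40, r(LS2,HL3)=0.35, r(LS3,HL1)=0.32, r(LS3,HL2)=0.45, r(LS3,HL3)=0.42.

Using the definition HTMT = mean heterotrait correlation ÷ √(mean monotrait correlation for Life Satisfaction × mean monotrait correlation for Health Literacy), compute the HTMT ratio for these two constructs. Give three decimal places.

0.594

Mean heterotrait r = 3.10/9 = 0.3444.
Mean within-LS = 1.80/3 = 0.6000; mean within-HL = 1.68/3 = 0.5600.
Geometric mean = √(0.6000 × 0.5600) = 0.5797.
HTMT = 0.3444 / 0.5797 = 0.594.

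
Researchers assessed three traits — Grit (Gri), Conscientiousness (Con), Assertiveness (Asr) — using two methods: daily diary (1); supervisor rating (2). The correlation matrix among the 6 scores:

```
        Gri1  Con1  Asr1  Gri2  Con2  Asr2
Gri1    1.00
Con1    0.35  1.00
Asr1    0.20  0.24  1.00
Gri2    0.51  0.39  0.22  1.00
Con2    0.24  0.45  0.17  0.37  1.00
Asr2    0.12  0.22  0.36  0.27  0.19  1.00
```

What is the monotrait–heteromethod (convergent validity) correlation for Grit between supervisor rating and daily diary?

0.51

Same trait (Gri), different methods: r(Gri2, Gri1) = 0.51.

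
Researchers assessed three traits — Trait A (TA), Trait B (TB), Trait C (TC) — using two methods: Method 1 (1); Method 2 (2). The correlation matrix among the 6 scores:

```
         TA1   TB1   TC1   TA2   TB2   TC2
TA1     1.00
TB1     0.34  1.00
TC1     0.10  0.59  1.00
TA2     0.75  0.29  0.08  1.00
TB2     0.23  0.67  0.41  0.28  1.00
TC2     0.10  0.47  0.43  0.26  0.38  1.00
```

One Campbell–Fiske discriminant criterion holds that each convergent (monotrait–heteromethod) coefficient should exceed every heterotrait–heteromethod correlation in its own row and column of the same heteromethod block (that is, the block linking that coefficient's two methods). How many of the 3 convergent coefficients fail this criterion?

1

Convergent coefficients and their comparison sets:
TA (methods 1·2): 0.75 vs {0.23, 0.29, 0.10, 0.08} → pass.
TB (methods 1·2): 0.67 vs {0.29, 0.23, 0.47, 0.41} → pass.
TC (methods 1·2): 0.43 vs {0.08, 0.10, 0.41, 0.47} → fail.
1 of 3 fail.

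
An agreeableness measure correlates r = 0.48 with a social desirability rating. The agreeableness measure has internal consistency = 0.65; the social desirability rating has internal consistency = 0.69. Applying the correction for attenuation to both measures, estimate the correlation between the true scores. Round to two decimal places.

0.72

r_true = r_obs / √(r_xx · r_yy) = 0.48 / √(0.65 × 0.69) = 0.48 / √0.4485 = 0.48 / 0.6697 ≈ 0.72.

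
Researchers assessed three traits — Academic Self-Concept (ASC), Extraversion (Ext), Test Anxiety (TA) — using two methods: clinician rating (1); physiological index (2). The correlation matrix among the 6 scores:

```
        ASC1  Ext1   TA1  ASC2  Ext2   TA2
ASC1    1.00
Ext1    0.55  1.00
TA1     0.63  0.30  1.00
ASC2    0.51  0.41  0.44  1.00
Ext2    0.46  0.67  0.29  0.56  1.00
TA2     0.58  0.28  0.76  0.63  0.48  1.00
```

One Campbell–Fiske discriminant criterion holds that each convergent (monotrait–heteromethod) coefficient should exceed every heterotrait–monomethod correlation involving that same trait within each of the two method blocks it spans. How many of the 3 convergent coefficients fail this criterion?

Each convergent coefficient versus the relevant comparison correlations:
ASC (methods 1·2): 0.51 vs {0.55, 0.56, 0.63, 0.63} → fail.
Ext (methods 1·2): 0.67 vs {0.55, 0.56, 0.30, 0.48} → pass.
TA (methods 1·2): 0.76 vs {0.63, 0.63, 0.30, 0.48} → pass.
1 of 3 fail.

1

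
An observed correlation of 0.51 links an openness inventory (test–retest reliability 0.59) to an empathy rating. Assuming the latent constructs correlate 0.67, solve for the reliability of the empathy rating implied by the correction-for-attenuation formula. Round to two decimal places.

0.98

r_true = r_obs / √(r_xx · r_yy) ⇒ 0.67 = 0.51 / √(0.59 · r_yy).
√(0.59 · r_yy) = 0.51 / 0.67 = 0.7612; 0.59 · r_yy = 0.5794; r_yy = 0.5794 / 0.59 ≈ 0.98.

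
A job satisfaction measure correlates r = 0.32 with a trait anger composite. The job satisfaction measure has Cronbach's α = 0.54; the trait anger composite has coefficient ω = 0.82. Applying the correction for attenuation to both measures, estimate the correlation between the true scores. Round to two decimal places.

r_true = r_obs / √(r_xx · r_yy) = 0.32 / √(0.54 × 0.82) = 0.32 / √0.4428 = 0.32 / 0.6654 ≈ 0.48.

0.48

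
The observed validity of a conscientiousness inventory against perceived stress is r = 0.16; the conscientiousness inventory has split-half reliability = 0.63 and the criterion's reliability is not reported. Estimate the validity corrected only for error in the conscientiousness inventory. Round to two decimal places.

0.20

Single correction: r_c = r_obs / √r_xx = 0.16 / √0.63 = 0.16 / 0.7937 ≈ 0.20.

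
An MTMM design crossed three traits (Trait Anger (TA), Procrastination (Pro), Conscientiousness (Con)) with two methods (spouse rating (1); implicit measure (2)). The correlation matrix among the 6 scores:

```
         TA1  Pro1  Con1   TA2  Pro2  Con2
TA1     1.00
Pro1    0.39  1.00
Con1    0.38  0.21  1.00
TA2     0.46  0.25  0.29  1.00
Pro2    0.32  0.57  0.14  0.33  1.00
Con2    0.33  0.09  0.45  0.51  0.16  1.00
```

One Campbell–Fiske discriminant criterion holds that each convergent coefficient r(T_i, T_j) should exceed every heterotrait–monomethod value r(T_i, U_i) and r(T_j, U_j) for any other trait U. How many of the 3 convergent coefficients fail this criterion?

Checking each validity diagonal entry against its comparison values:
TA (methods 1·2): 0.46 vs {0.39, 0.33, 0.38, 0.51} → fail.
Pro (methods 1·2): 0.57 vs {0.39, 0.33, 0.21, 0.16} → pass.
Con (methods 1·2): 0.45 vs {0.38, 0.51, 0.21, 0.16} → fail.
2 of 3 fail.

2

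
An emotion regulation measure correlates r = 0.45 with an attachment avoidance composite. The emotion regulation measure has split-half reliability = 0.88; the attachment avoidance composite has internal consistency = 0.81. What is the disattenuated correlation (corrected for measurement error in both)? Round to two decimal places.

0.53

r_true = r_obs / √(r_xx · r_yy) = 0.45 / √(0.88 × 0.81) = 0.45 / √0.7128 = 0.45 / 0.8443 ≈ 0.53.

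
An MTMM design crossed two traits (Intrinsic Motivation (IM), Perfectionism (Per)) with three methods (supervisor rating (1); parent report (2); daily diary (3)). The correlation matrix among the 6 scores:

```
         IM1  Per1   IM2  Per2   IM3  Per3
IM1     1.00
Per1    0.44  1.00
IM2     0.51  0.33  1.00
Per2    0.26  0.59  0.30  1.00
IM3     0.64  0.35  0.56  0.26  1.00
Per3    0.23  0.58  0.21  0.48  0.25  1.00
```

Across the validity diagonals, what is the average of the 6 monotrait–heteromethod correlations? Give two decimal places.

0.56

Convergent values: 0.51, 0.64, 0.56, 0.59, 0.58, 0.48; mean = 3.36/6 = 0.56.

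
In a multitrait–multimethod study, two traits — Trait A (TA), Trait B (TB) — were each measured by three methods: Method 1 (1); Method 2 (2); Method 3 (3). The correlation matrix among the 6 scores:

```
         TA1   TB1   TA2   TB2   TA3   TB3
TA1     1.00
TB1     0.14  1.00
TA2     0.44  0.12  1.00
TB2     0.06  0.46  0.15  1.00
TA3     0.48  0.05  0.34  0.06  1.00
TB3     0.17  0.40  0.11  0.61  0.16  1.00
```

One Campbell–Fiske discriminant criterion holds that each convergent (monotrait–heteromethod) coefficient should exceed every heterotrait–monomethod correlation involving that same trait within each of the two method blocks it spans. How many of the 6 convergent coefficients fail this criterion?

0

Checking each validity diagonal entry against its comparison values:
TA (methods 1·2): 0.44 vs {0.14, 0.15} → pass.
TA (methods 1·3): 0.48 vs {0.14, 0.16} → pass.
TA (methods 2·3): 0.34 vs {0.15, 0.16} → pass.
TB (methods 1·2): 0.46 vs {0.14, 0.15} → pass.
TB (methods 1·3): 0.40 vs {0.14, 0.16} → pass.
TB (methods 2·3): 0.61 vs {0.15, 0.16} → pass.
0 of 6 fail.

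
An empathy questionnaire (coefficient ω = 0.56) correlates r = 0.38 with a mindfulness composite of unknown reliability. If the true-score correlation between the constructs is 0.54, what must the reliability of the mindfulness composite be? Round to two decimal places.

0.88

r_true = r_obs / √(r_xx · r_yy) ⇒ 0.54 = 0.38 / √(0.56 · r_yy).
√(0.56 · r_yy) = 0.38 / 0.54 = 0.7037; 0.56 · r_yy = 0.4952; r_yy = 0.4952 / 0.56 ≈ 0.88.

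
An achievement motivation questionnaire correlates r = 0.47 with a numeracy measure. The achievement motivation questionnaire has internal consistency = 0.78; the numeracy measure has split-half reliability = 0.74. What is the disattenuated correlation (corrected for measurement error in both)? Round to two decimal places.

0.62

r_true = r_obs / √(r_xx · r_yy) = 0.47 / √(0.78 × 0.74) = 0.47 / √0.5772 = 0.47 / 0.7597 ≈ 0.62.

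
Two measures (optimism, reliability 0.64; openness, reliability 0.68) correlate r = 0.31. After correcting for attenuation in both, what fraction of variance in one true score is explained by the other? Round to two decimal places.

Disattenuated r = 0.31 / √(0.64 × 0.68) = 0.31 / 0.6597 = 0.4699.
Shared true-score variance = 0.4699² = 0.2208 ≈ 0.22.

0.22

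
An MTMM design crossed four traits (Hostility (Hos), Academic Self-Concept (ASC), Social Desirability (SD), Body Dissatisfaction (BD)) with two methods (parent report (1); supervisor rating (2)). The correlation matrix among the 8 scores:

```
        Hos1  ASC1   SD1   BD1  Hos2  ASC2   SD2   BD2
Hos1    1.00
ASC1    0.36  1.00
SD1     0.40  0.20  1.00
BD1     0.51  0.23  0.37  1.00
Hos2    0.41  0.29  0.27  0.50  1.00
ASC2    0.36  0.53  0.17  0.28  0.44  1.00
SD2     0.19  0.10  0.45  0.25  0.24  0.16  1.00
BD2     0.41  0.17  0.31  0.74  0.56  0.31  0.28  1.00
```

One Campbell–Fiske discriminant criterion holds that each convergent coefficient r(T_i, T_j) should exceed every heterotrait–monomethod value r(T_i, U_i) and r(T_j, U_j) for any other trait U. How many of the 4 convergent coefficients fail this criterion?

Each convergent coefficient versus the relevant comparison correlations:
Hos (methods 1·2): 0.41 vs {0.36, 0.44, 0.40, 0.24, 0.51, 0.56} → fail.
ASC (methods 1·2): 0.53 vs {0.36, 0.44, 0.20, 0.16, 0.23, 0.31} → pass.
SD (methods 1·2): 0.45 vs {0.40, 0.24, 0.20, 0.16, 0.37, 0.28} → pass.
BD (methods 1·2): 0.74 vs {0.51, 0.56, 0.23, 0.31, 0.37, 0.28} → pass.
1 of 4 fail.

1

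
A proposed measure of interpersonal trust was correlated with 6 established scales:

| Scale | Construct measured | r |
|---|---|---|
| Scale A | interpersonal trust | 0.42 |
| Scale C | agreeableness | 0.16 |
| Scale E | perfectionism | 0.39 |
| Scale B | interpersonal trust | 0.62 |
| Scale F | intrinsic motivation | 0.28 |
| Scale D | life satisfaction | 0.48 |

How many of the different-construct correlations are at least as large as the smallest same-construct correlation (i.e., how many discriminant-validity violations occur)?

1

Convergent (same construct = interpersonal trust): Scale A, Scale B.
Smallest convergent = 0.42. Discriminant values: 0.16, 0.39, 0.28, 0.48; count ≥ 0.42 → 1.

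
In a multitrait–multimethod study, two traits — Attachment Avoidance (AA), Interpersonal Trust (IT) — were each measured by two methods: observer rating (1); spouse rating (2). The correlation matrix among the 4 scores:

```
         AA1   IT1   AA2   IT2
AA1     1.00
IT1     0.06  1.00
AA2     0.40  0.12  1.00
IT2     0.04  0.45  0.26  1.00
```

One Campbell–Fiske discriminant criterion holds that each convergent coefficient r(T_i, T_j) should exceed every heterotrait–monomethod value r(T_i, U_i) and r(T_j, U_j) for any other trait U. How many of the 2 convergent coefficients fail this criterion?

0

Checking each validity diagonal entry against its comparison values:
AA (methods 1·2): 0.40 vs {0.06, 0.26} → pass.
IT (methods 1·2): 0.45 vs {0.06, 0.26} → pass.
0 of 2 fail.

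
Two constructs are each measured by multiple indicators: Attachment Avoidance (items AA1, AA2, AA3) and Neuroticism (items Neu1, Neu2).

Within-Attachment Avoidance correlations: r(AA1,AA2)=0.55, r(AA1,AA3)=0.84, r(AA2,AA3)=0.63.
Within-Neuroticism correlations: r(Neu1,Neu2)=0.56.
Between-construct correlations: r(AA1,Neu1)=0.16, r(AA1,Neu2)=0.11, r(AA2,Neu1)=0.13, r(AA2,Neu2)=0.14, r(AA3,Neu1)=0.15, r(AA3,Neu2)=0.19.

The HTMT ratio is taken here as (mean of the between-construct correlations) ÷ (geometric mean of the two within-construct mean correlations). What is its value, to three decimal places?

Between-construct mean = 0.88/6 = 0.1467.
Mean within-AA = 2.02/3 = 0.6733; mean within-Neu = 0.56/1 = 0.5600.
Geometric mean = √(0.6733 × 0.5600) = 0.6140.
HTMT = 0.1467 / 0.6140 = 0.239.

0.239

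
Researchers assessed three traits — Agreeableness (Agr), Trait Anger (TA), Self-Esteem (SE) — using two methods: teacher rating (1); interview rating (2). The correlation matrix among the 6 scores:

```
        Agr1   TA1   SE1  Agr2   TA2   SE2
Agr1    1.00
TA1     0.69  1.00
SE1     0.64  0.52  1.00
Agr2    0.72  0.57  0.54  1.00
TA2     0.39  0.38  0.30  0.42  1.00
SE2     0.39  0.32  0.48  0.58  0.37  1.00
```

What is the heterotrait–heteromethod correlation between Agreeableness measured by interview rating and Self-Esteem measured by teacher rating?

0.54

Different traits and methods: r(Agr2, SE1) = 0.54.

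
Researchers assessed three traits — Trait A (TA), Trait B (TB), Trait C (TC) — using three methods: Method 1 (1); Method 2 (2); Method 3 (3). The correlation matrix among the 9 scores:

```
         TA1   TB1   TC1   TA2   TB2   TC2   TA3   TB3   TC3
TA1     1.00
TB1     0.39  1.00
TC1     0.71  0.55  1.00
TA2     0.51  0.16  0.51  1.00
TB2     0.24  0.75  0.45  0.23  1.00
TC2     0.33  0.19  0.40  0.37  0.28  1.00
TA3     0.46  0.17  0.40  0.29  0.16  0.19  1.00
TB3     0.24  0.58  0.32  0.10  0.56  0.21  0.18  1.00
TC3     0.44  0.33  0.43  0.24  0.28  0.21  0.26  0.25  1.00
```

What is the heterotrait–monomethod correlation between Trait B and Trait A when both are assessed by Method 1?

0.39

Different traits, same method: r(TB1, TA1) = 0.39.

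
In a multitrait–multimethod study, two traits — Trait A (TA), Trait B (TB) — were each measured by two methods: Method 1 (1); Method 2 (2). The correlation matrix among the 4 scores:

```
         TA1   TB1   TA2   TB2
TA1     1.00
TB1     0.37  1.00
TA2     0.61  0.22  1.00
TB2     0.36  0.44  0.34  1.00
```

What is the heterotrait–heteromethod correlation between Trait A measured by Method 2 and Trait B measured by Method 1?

0.22

Different traits and methods: r(TA2, TB1) = 0.22.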